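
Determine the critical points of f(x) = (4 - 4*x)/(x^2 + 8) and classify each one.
f'(x) = 4*(-x^2 + 2*x*(x - 1) - 8)/(x^2 + 8)^2

Solve f'(x) = 0:
  f'(x) = 4*(x - 4)*(x + 2)/(x^2 + 8)^2; the denominator is positive wherever f is defined, so f'(x) = 0 ⇔ 4*x^2 - 8*x - 32 = 0.
  Factor: 4*x^2 - 8*x - 32 = 4*(x - 4)*(x + 2) = 0.
  ⇒ x = -2, 4

f''(x) = 8*(4*x^2*(1 - x) + (3*x - 1)*(x^2 + 8))/(x^2 + 8)^3
Second-derivative test at each critical point:
  f''(-2) = -1/6 < 0 → local maximum
  f''(4) = 1/24 > 0 → local minimum

Critical points: x = -2 (local maximum); x = 4 (local minimum)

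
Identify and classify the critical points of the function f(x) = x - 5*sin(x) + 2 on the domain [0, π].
f'(x) = 1 - 5*cos(x)

Solve f'(x) = 0 on [0, π]:
  f'(x) = 0 ⇔ cos(x) = 1/5, i.e. x = ±arccos(1/5) + 2nπ; keep the solutions lying in [0, π].
  ⇒ x = acos(1/5) ≈ 1.3694

f''(x) = 5*sin(x)
Second-derivative test at each critical point:
  f''(1.3694) = 4.8990 > 0 → local minimum

Critical points: x = acos(1/5) ≈ 1.3694 (local minimum)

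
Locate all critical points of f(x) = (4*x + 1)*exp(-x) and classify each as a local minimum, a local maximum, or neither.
f'(x) = (3 - 4*x)*exp(-x)

Solve f'(x) = 0:
  f'(x) = (3 - 4*x)·exp(-x) and exp(-x) > 0 for every x, so f'(x) = 0 ⇔ 3 - 4*x = 0.
  3 - 4*x = 0.
  ⇒ x = 3/4

f''(x) = (4*x - 7)*exp(-x)
Second-derivative test at each critical point:
  f''(3/4) = -1.8895 < 0 → local maximum

Critical points: x = 3/4 (local maximum)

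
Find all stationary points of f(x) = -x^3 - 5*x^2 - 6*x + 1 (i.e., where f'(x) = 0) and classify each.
f'(x) = -3*x^2 - 10*x - 6

Solve f'(x) = 0:
  3*x^2 + 10*x + 6 = 0 has no rational roots; quadratic formula: x = (-10 ± √28)/6.
  ⇒ x = -5/3 - sqrt(7)/3 ≈ -2.5486, -5/3 + sqrt(7)/3 ≈ -0.7847

f''(x) = -6*x - 10
Second-derivative test at each critical point:
  f''(-2.5486) = 5.2915 > 0 → local minimum
  f''(-0.7847) = -5.2915 < 0 → local maximum

Critical points: x = -5/3 - sqrt(7)/3 ≈ -2.5486 (local minimum); x = -5/3 + sqrt(7)/3 ≈ -0.7847 (local maximum)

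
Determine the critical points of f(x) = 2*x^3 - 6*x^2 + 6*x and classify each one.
f'(x) = 6*x^2 - 12*x + 6

Solve f'(x) = 0:
  Factor: 6*x^2 - 12*x + 6 = 6*(x - 1)^2 = 0.
  ⇒ x = 1

f''(x) = 12*x - 12
Second-derivative test at each critical point:
  f''(1) = 0, so the second-derivative test is inconclusive; use the first-derivative test: f'(3/4) = 0.3750, f'(5/4) = 0.3750 — f' is positive on both sides (no sign change) → neither a local maximum nor a local minimum

Critical points: x = 1 (neither)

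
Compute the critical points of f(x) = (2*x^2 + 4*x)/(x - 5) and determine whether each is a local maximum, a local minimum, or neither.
f'(x) = 2*(x^2 - 10*x - 10)/(x^2 - 10*x + 25)

Solve f'(x) = 0:
  f'(x) = 2*(x^2 - 10*x - 10)/(x - 5)^2; the denominator is positive wherever f is defined, so f'(x) = 0 ⇔ 2*x^2 - 20*x - 20 = 0.
  Factor: 2*x^2 - 20*x - 20 = 2*(x^2 - 10*x - 10); x^2 - 10*x - 10 = 0 has no rational roots; quadratic formula: x = (10 ± √140)/2.
  ⇒ x = 5 - sqrt(35) ≈ -0.9161, 5 + sqrt(35) ≈ 10.9161

f''(x) = 140/(x^3 - 15*x^2 + 75*x - 125)
Second-derivative test at each critical point:
  f''(-0.9161) = -0.6761 < 0 → local maximum
  f''(10.9161) = 0.6761 > 0 → local minimum

Critical points: x = 5 - sqrt(35) ≈ -0.9161 (local maximum); x = 5 + sqrt(35) ≈ 10.9161 (local minimum)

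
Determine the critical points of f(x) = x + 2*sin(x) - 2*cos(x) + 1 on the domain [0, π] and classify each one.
f'(x) = 2*sqrt(2)*sin(x + pi/4) + 1

Solve f'(x) = 0 on [0, π]:
  f'(x) = 0 ⇔ 2*sin(x) + 2*cos(x) = -1. Write the left side as R·cos(x + φ) with R = √(2² + (-2)²) = 2*sqrt(2), cos φ = sqrt(2)/2, sin φ = -sqrt(2)/2; then cos(x + φ) = -sqrt(2)/4. Solve for x and keep the solutions lying in [0, π].
  ⇒ x = atan((-1 + sqrt(7))/(-sqrt(7) - 1)) + pi ≈ 2.7176

f''(x) = 2*sqrt(2)*cos(x + pi/4)
Second-derivative test at each critical point:
  f''(2.7176) = -2.6458 < 0 → local maximum

Critical points: x = atan((-1 + sqrt(7))/(-sqrt(7) - 1)) + pi ≈ 2.7176 (local maximum)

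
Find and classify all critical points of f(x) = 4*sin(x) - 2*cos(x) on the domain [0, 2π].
f'(x) = 2*sin(x) + 4*cos(x)

Solve f'(x) = 0 on [0, 2π]:
  f'(x) = 0 ⇔ 4*cos(x) = -2*sin(x) ⇔ tan(x) = -2, i.e. x = arctan(-2) + nπ; keep the solutions lying in [0, 2π].
  ⇒ x = pi - atan(2) ≈ 2.0344, -atan(2) + 2*pi ≈ 5.1760

f''(x) = -4*sin(x) + 2*cos(x)
Second-derivative test at each critical point:
  f''(2.0344) = -4.4721 < 0 → local maximum
  f''(5.1760) = 4.4721 > 0 → local minimum

Critical points: x = pi - atan(2) ≈ 2.0344 (local maximum); x = -atan(2) + 2*pi ≈ 5.1760 (local minimum)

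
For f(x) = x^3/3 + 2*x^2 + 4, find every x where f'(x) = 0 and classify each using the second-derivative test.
f'(x) = x*(x + 4)

Solve f'(x) = 0:
  Factor: x^2 + 4*x = x*(x + 4) = 0.
  ⇒ x = -4, 0

f''(x) = 2*x + 4
Second-derivative test at each critical point:
  f''(-4) = -4 < 0 → local maximum
  f''(0) = 4 > 0 → local minimum

Critical points: x = -4 (local maximum); x = 0 (local minimum)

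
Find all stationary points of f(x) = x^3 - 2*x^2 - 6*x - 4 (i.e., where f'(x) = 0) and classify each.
f'(x) = 3*x^2 - 4*x - 6

Solve f'(x) = 0:
  3*x^2 - 4*x - 6 = 0 has no rational roots; quadratic formula: x = (4 ± √88)/6.
  ⇒ x = 2/3 - sqrt(22)/3 ≈ -0.8968, 2/3 + sqrt(22)/3 ≈ 2.2301

f''(x) = 6*x - 4
Second-derivative test at each critical point:
  f''(-0.8968) = -9.3808 < 0 → local maximum
  f''(2.2301) = 9.3808 > 0 → local minimum

Critical points: x = 2/3 - sqrt(22)/3 ≈ -0.8968 (local maximum); x = 2/3 + sqrt(22)/3 ≈ 2.2301 (local minimum)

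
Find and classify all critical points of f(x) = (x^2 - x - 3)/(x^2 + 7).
f'(x) = (x^2 + 20*x - 7)/(x^4 + 14*x^2 + 49)

Solve f'(x) = 0:
  f'(x) = (x^2 + 20*x - 7)/(x^2 + 7)^2; the denominator is positive wherever f is defined, so f'(x) = 0 ⇔ x^2 + 20*x - 7 = 0.
  x^2 + 20*x - 7 = 0 has no rational roots; quadratic formula: x = (-20 ± √428)/2.
  ⇒ x = -sqrt(107) - 10 ≈ -20.3441, -10 + sqrt(107) ≈ 0.3441

f''(x) = 2*(-x^3 - 30*x^2 + 21*x + 70)/(x^6 + 21*x^4 + 147*x^2 + 343)
Second-derivative test at each critical point:
  f''(-20.3441) = -1.168e-04 < 0 → local maximum
  f''(0.3441) = 0.4083 > 0 → local minimum

Critical points: x = -sqrt(107) - 10 ≈ -20.3441 (local maximum); x = -10 + sqrt(107) ≈ 0.3441 (local minimum)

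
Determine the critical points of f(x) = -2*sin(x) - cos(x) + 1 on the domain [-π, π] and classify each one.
f'(x) = sin(x) - 2*cos(x)

Solve f'(x) = 0 on [-π, π]:
  f'(x) = 0 ⇔ -2*cos(x) = -sin(x) ⇔ tan(x) = 2, i.e. x = arctan(2) + nπ; keep the solutions lying in [-π, π].
  ⇒ x = -pi + atan(2) ≈ -2.0344, atan(2) ≈ 1.1071

f''(x) = 2*sin(x) + cos(x)
Second-derivative test at each critical point:
  f''(-2.0344) = -2.2361 < 0 → local maximum
  f''(1.1071) = 2.2361 > 0 → local minimum

Critical points: x = -pi + atan(2) ≈ -2.0344 (local maximum); x = atan(2) ≈ 1.1071 (local minimum)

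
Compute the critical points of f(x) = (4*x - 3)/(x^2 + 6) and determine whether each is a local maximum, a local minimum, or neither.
f'(x) = 2*(-2*x^2 + 3*x + 12)/(x^4 + 12*x^2 + 36)

Solve f'(x) = 0:
  f'(x) = -2*(2*x^2 - 3*x - 12)/(x^2 + 6)^2; the denominator is positive wherever f is defined, so f'(x) = 0 ⇔ -4*x^2 + 6*x + 24 = 0.
  Factor: -4*x^2 + 6*x + 24 = -2*(2*x^2 - 3*x - 12); 2*x^2 - 3*x - 12 = 0 has no rational roots; quadratic formula: x = (3 ± √105)/4.
  ⇒ x = 3/4 - sqrt(105)/4 ≈ -1.8117, 3/4 + sqrt(105)/4 ≈ 3.3117

f''(x) = 2*(4*x^2*(4*x - 3) + 3*(1 - 4*x)*(x^2 + 6))/(x^2 + 6)^3
Second-derivative test at each critical point:
  f''(-1.8117) = 0.2379 > 0 → local minimum
  f''(3.3117) = -0.0712 < 0 → local maximum

Critical points: x = 3/4 - sqrt(105)/4 ≈ -1.8117 (local minimum); x = 3/4 + sqrt(105)/4 ≈ 3.3117 (local maximum)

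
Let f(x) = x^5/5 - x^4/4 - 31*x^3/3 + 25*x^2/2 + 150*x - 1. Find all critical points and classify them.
f'(x) = x^4 - x^3 - 31*x^2 + 25*x + 150

Solve f'(x) = 0:
  Factor: x^4 - x^3 - 31*x^2 + 25*x + 150 = (x - 5)*(x - 3)*(x + 2)*(x + 5) = 0.
  ⇒ x = -5, -2, 3, 5

f''(x) = 4*x^3 - 3*x^2 - 62*x + 25
Second-derivative test at each critical point:
  f''(-5) = -240 < 0 → local maximum
  f''(-2) = 105 > 0 → local minimum
  f''(3) = -80 < 0 → local maximum
  f''(5) = 140 > 0 → local minimum

Critical points: x = -5 (local maximum); x = -2 (local minimum); x = 3 (local maximum); x = 5 (local minimum)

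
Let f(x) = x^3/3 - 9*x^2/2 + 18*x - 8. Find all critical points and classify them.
f'(x) = x^2 - 9*x + 18

Solve f'(x) = 0:
  Factor: x^2 - 9*x + 18 = (x - 6)*(x - 3) = 0.
  ⇒ x = 3, 6

f''(x) = 2*x - 9
Second-derivative test at each critical point:
  f''(3) = -3 < 0 → local maximum
  f''(6) = 3 > 0 → local minimum

Critical points: x = 3 (local maximum); x = 6 (local minimum)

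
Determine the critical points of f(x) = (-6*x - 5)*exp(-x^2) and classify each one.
f'(x) = 2*(x*(6*x + 5) - 3)*exp(-x^2)

Solve f'(x) = 0:
  f'(x) = (12*x^2 + 10*x - 6)·exp(-x^2) and exp(-x^2) > 0 for every x, so f'(x) = 0 ⇔ 12*x^2 + 10*x - 6 = 0.
  Factor: 12*x^2 + 10*x - 6 = 2*(6*x^2 + 5*x - 3); 6*x^2 + 5*x - 3 = 0 has no rational roots; quadratic formula: x = (-5 ± √97)/12.
  ⇒ x = -sqrt(97)/12 - 5/12 ≈ -1.2374, -5/12 + sqrt(97)/12 ≈ 0.4041

f''(x) = 2*(-12*x^3 - 10*x^2 + 18*x + 5)*exp(-x^2)
Second-derivative test at each critical point:
  f''(-1.2374) = -4.2603 < 0 → local maximum
  f''(0.4041) = 16.7304 > 0 → local minimum

Critical points: x = -sqrt(97)/12 - 5/12 ≈ -1.2374 (local maximum); x = -5/12 + sqrt(97)/12 ≈ 0.4041 (local minimum)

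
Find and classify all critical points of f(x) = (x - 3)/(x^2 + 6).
f'(x) = (x^2 - 2*x*(x - 3) + 6)/(x^2 + 6)^2

Solve f'(x) = 0:
  f'(x) = -(x^2 - 6*x - 6)/(x^2 + 6)^2; the denominator is positive wherever f is defined, so f'(x) = 0 ⇔ -x^2 + 6*x + 6 = 0.
  x^2 - 6*x - 6 = 0 has no rational roots; quadratic formula: x = (6 ± √60)/2.
  ⇒ x = 3 - sqrt(15) ≈ -0.8730, 3 + sqrt(15) ≈ 6.8730

f''(x) = 2*(4*x^2*(x - 3) + 3*(1 - x)*(x^2 + 6))/(x^2 + 6)^3
Second-derivative test at each critical point:
  f''(-0.8730) = 0.1694 > 0 → local minimum
  f''(6.8730) = -0.0027 < 0 → local maximum

Critical points: x = 3 - sqrt(15) ≈ -0.8730 (local minimum); x = 3 + sqrt(15) ≈ 6.8730 (local maximum)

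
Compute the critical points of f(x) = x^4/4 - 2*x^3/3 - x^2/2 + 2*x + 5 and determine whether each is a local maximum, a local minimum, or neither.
f'(x) = x^3 - 2*x^2 - x + 2

Solve f'(x) = 0:
  Factor: x^3 - 2*x^2 - x + 2 = (x - 2)*(x - 1)*(x + 1) = 0.
  ⇒ x = -1, 1, 2

f''(x) = 3*x^2 - 4*x - 1
Second-derivative test at each critical point:
  f''(-1) = 6 > 0 → local minimum
  f''(1) = -2 < 0 → local maximum
  f''(2) = 3 > 0 → local minimum

Critical points: x = -1 (local minimum); x = 1 (local maximum); x = 2 (local minimum)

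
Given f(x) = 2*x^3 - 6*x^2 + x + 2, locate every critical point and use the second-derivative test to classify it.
f'(x) = 6*x^2 - 12*x + 1

Solve f'(x) = 0:
  6*x^2 - 12*x + 1 = 0 has no rational roots; quadratic formula: x = (12 ± √120)/12.
  ⇒ x = 1 - sqrt(30)/6 ≈ 0.0871, sqrt(30)/6 + 1 ≈ 1.9129

f''(x) = 12*x - 12
Second-derivative test at each critical point:
  f''(0.0871) = -10.9545 < 0 → local maximum
  f''(1.9129) = 10.9545 > 0 → local minimum

Critical points: x = 1 - sqrt(30)/6 ≈ 0.0871 (local maximum); x = sqrt(30)/6 + 1 ≈ 1.9129 (local minimum)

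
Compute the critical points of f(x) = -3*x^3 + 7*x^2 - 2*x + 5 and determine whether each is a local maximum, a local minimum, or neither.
f'(x) = -9*x^2 + 14*x - 2

Solve f'(x) = 0:
  9*x^2 - 14*x + 2 = 0 has no rational roots; quadratic formula: x = (14 ± √124)/18.
  ⇒ x = 7/9 - sqrt(31)/9 ≈ 0.1591, sqrt(31)/9 + 7/9 ≈ 1.3964

f''(x) = 14 - 18*x
Second-derivative test at each critical point:
  f''(0.1591) = 11.1355 > 0 → local minimum
  f''(1.3964) = -11.1355 < 0 → local maximum

Critical points: x = 7/9 - sqrt(31)/9 ≈ 0.1591 (local minimum); x = sqrt(31)/9 + 7/9 ≈ 1.3964 (local maximum)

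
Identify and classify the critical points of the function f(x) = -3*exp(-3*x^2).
f'(x) = 18*x*exp(-3*x^2)

Solve f'(x) = 0:
  f'(x) = (18*x)·exp(-3*x^2) and exp(-3*x^2) > 0 for every x, so f'(x) = 0 ⇔ 18*x = 0.
  18*x = 0.
  ⇒ x = 0

f''(x) = 18*(1 - 6*x^2)*exp(-3*x^2)
Second-derivative test at each critical point:
  f''(0) = 18 > 0 → local minimum

Critical points: x = 0 (local minimum)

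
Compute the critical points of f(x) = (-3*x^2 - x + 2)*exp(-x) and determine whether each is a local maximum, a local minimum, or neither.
f'(x) = (3*x^2 - 5*x - 3)*exp(-x)

Solve f'(x) = 0:
  f'(x) = (3*x^2 - 5*x - 3)·exp(-x) and exp(-x) > 0 for every x, so f'(x) = 0 ⇔ 3*x^2 - 5*x - 3 = 0.
  3*x^2 - 5*x - 3 = 0 has no rational roots; quadratic formula: x = (5 ± √61)/6.
  ⇒ x = 5/6 - sqrt(61)/6 ≈ -0.4684, 5/6 + sqrt(61)/6 ≈ 2.1350

f''(x) = (-3*x^2 + 11*x - 2)*exp(-x)
Second-derivative test at each critical point:
  f''(-0.4684) = -12.4761 < 0 → local maximum
  f''(2.1350) = 0.9235 > 0 → local minimum

Critical points: x = 5/6 - sqrt(61)/6 ≈ -0.4684 (local maximum); x = 5/6 + sqrt(61)/6 ≈ 2.1350 (local minimum)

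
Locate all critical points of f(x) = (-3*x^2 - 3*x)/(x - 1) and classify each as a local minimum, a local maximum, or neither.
f'(x) = 3*(-x^2 + 2*x + 1)/(x^2 - 2*x + 1)

Solve f'(x) = 0:
  f'(x) = -3*(x^2 - 2*x - 1)/(x - 1)^2; the denominator is positive wherever f is defined, so f'(x) = 0 ⇔ -3*x^2 + 6*x + 3 = 0.
  Factor: -3*x^2 + 6*x + 3 = -3*(x^2 - 2*x - 1); x^2 - 2*x - 1 = 0 has no rational roots; quadratic formula: x = (2 ± √8)/2.
  ⇒ x = 1 - sqrt(2) ≈ -0.4142, 1 + sqrt(2) ≈ 2.4142

f''(x) = -12/(x^3 - 3*x^2 + 3*x - 1)
Second-derivative test at each critical point:
  f''(-0.4142) = 4.2426 > 0 → local minimum
  f''(2.4142) = -4.2426 < 0 → local maximum

Critical points: x = 1 - sqrt(2) ≈ -0.4142 (local minimum); x = 1 + sqrt(2) ≈ 2.4142 (local maximum)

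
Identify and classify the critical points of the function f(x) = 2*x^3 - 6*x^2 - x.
f'(x) = 6*x^2 - 12*x - 1

Solve f'(x) = 0:
  6*x^2 - 12*x - 1 = 0 has no rational roots; quadratic formula: x = (12 ± √168)/12.
  ⇒ x = 1 - sqrt(42)/6 ≈ -0.0801, 1 + sqrt(42)/6 ≈ 2.0801

f''(x) = 12*x - 12
Second-derivative test at each critical point:
  f''(-0.0801) = -12.9615 < 0 → local maximum
  f''(2.0801) = 12.9615 > 0 → local minimum

Critical points: x = 1 - sqrt(42)/6 ≈ -0.0801 (local maximum); x = 1 + sqrt(42)/6 ≈ 2.0801 (local minimum)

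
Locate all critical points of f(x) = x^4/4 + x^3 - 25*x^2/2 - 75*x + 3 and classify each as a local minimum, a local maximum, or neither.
f'(x) = x^3 + 3*x^2 - 25*x - 75

Solve f'(x) = 0:
  Factor: x^3 + 3*x^2 - 25*x - 75 = (x - 5)*(x + 3)*(x + 5) = 0.
  ⇒ x = -5, -3, 5

f''(x) = 3*x^2 + 6*x - 25
Second-derivative test at each critical point:
  f''(-5) = 20 > 0 → local minimum
  f''(-3) = -16 < 0 → local maximum
  f''(5) = 80 > 0 → local minimum

Critical points: x = -5 (local minimum); x = -3 (local maximum); x = 5 (local minimum)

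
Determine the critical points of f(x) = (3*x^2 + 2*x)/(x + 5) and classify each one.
f'(x) = (3*x^2 + 30*x + 10)/(x^2 + 10*x + 25)

Solve f'(x) = 0:
  f'(x) = (3*x^2 + 30*x + 10)/(x + 5)^2; the denominator is positive wherever f is defined, so f'(x) = 0 ⇔ 3*x^2 + 30*x + 10 = 0.
  3*x^2 + 30*x + 10 = 0 has no rational roots; quadratic formula: x = (-30 ± √780)/6.
  ⇒ x = -5 - sqrt(195)/3 ≈ -9.6547, -5 + sqrt(195)/3 ≈ -0.3453

f''(x) = 130/(x^3 + 15*x^2 + 75*x + 125)
Second-derivative test at each critical point:
  f''(-9.6547) = -1.2890 < 0 → local maximum
  f''(-0.3453) = 1.2890 > 0 → local minimum

Critical points: x = -5 - sqrt(195)/3 ≈ -9.6547 (local maximum); x = -5 + sqrt(195)/3 ≈ -0.3453 (local minimum)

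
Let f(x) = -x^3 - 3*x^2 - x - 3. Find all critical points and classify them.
f'(x) = -3*x^2 - 6*x - 1

Solve f'(x) = 0:
  3*x^2 + 6*x + 1 = 0 has no rational roots; quadratic formula: x = (-6 ± √24)/6.
  ⇒ x = -1 - sqrt(6)/3 ≈ -1.8165, -1 + sqrt(6)/3 ≈ -0.1835

f''(x) = -6*x - 6
Second-derivative test at each critical point:
  f''(-1.8165) = 4.8990 > 0 → local minimum
  f''(-0.1835) = -4.8990 < 0 → local maximum

Critical points: x = -1 - sqrt(6)/3 ≈ -1.8165 (local minimum); x = -1 + sqrt(6)/3 ≈ -0.1835 (local maximum)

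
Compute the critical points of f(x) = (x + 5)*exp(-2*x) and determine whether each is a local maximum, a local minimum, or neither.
f'(x) = (-2*x - 9)*exp(-2*x)

Solve f'(x) = 0:
  f'(x) = (-2*x - 9)·exp(-2*x) and exp(-2*x) > 0 for every x, so f'(x) = 0 ⇔ -2*x - 9 = 0.
  -2*x - 9 = 0.
  ⇒ x = -9/2

f''(x) = 4*(x + 4)*exp(-2*x)
Second-derivative test at each critical point:
  f''(-9/2) = -16206.1679 < 0 → local maximum

Critical points: x = -9/2 (local maximum)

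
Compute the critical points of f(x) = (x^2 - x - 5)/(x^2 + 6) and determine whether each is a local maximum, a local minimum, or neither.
f'(x) = (x^2 + 22*x - 6)/(x^4 + 12*x^2 + 36)

Solve f'(x) = 0:
  f'(x) = (x^2 + 22*x - 6)/(x^2 + 6)^2; the denominator is positive wherever f is defined, so f'(x) = 0 ⇔ x^2 + 22*x - 6 = 0.
  x^2 + 22*x - 6 = 0 has no rational roots; quadratic formula: x = (-22 ± √508)/2.
  ⇒ x = -sqrt(127) - 11 ≈ -22.2694, -11 + sqrt(127) ≈ 0.2694

f''(x) = 2*(-x^3 - 33*x^2 + 18*x + 66)/(x^6 + 18*x^4 + 108*x^2 + 216)
Second-derivative test at each critical point:
  f''(-22.2694) = -8.946e-05 < 0 → local maximum
  f''(0.2694) = 0.6112 > 0 → local minimum

Critical points: x = -sqrt(127) - 11 ≈ -22.2694 (local maximum); x = -11 + sqrt(127) ≈ 0.2694 (local minimum)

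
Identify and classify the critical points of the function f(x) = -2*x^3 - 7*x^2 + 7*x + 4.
f'(x) = -6*x^2 - 14*x + 7

Solve f'(x) = 0:
  6*x^2 + 14*x - 7 = 0 has no rational roots; quadratic formula: x = (-14 ± √364)/12.
  ⇒ x = -sqrt(91)/6 - 7/6 ≈ -2.7566, -7/6 + sqrt(91)/6 ≈ 0.4232

f''(x) = -12*x - 14
Second-derivative test at each critical point:
  f''(-2.7566) = 19.0788 > 0 → local minimum
  f''(0.4232) = -19.0788 < 0 → local maximum

Critical points: x = -sqrt(91)/6 - 7/6 ≈ -2.7566 (local minimum); x = -7/6 + sqrt(91)/6 ≈ 0.4232 (local maximum)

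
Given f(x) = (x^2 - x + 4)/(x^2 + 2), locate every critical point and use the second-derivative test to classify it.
f'(x) = (x^2 - 4*x - 2)/(x^4 + 4*x^2 + 4)

Solve f'(x) = 0:
  f'(x) = (x^2 - 4*x - 2)/(x^2 + 2)^2; the denominator is positive wherever f is defined, so f'(x) = 0 ⇔ x^2 - 4*x - 2 = 0.
  x^2 - 4*x - 2 = 0 has no rational roots; quadratic formula: x = (4 ± √24)/2.
  ⇒ x = 2 - sqrt(6) ≈ -0.4495, 2 + sqrt(6) ≈ 4.4495

f''(x) = 2*(-x^3 + 6*x^2 + 6*x - 4)/(x^6 + 6*x^4 + 12*x^2 + 8)
Second-derivative test at each critical point:
  f''(-0.4495) = -1.0103 < 0 → local maximum
  f''(4.4495) = 0.0103 > 0 → local minimum

Critical points: x = 2 - sqrt(6) ≈ -0.4495 (local maximum); x = 2 + sqrt(6) ≈ 4.4495 (local minimum)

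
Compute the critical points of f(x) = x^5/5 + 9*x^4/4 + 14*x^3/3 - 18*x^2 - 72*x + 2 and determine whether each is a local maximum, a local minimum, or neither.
f'(x) = x^4 + 9*x^3 + 14*x^2 - 36*x - 72

Solve f'(x) = 0:
  Factor: x^4 + 9*x^3 + 14*x^2 - 36*x - 72 = (x - 2)*(x + 2)*(x + 3)*(x + 6) = 0.
  ⇒ x = -6, -3, -2, 2

f''(x) = 4*x^3 + 27*x^2 + 28*x - 36
Second-derivative test at each critical point:
  f''(-6) = -96 < 0 → local maximum
  f''(-3) = 15 > 0 → local minimum
  f''(-2) = -16 < 0 → local maximum
  f''(2) = 160 > 0 → local minimum

Critical points: x = -6 (local maximum); x = -3 (local minimum); x = -2 (local maximum); x = 2 (local minimum)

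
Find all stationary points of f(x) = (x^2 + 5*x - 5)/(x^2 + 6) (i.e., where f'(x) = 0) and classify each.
f'(x) = (-5*x^2 + 22*x + 30)/(x^4 + 12*x^2 + 36)

Solve f'(x) = 0:
  f'(x) = -(5*x^2 - 22*x - 30)/(x^2 + 6)^2; the denominator is positive wherever f is defined, so f'(x) = 0 ⇔ -5*x^2 + 22*x + 30 = 0.
  5*x^2 - 22*x - 30 = 0 has no rational roots; quadratic formula: x = (22 ± √1084)/10.
  ⇒ x = 11/5 - sqrt(271)/5 ≈ -1.0924, 11/5 + sqrt(271)/5 ≈ 5.4924

f''(x) = 2*(5*x^3 - 33*x^2 - 90*x + 66)/(x^6 + 18*x^4 + 108*x^2 + 216)
Second-derivative test at each critical point:
  f''(-1.0924) = 0.6363 > 0 → local minimum
  f''(5.4924) = -0.0252 < 0 → local maximum

Critical points: x = 11/5 - sqrt(271)/5 ≈ -1.0924 (local minimum); x = 11/5 + sqrt(271)/5 ≈ 5.4924 (local maximum)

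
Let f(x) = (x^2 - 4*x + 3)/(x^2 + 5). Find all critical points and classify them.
f'(x) = 4*(x^2 + x - 5)/(x^4 + 10*x^2 + 25)

Solve f'(x) = 0:
  f'(x) = 4*(x^2 + x - 5)/(x^2 + 5)^2; the denominator is positive wherever f is defined, so f'(x) = 0 ⇔ 4*x^2 + 4*x - 20 = 0.
  Factor: 4*x^2 + 4*x - 20 = 4*(x^2 + x - 5); x^2 + x - 5 = 0 has no rational roots; quadratic formula: x = (-1 ± √21)/2.
  ⇒ x = -sqrt(21)/2 - 1/2 ≈ -2.7913, -1/2 + sqrt(21)/2 ≈ 1.7913

f''(x) = 4*(-2*x^3 - 3*x^2 + 30*x + 5)/(x^6 + 15*x^4 + 75*x^2 + 125)
Second-derivative test at each critical point:
  f''(-2.7913) = -0.1120 < 0 → local maximum
  f''(1.7913) = 0.2720 > 0 → local minimum

Critical points: x = -sqrt(21)/2 - 1/2 ≈ -2.7913 (local maximum); x = -1/2 + sqrt(21)/2 ≈ 1.7913 (local minimum)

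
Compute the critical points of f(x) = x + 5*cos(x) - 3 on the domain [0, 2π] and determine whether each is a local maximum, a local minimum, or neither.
f'(x) = 1 - 5*sin(x)

Solve f'(x) = 0 on [0, 2π]:
  f'(x) = 0 ⇔ sin(x) = 1/5, i.e. x = arcsin(1/5) + 2nπ or x = π − arcsin(1/5) + 2nπ; keep the solutions lying in [0, 2π].
  ⇒ x = asin(1/5) ≈ 0.2014, pi - asin(1/5) ≈ 2.9402

f''(x) = -5*cos(x)
Second-derivative test at each critical point:
  f''(0.2014) = -4.8990 < 0 → local maximum
  f''(2.9402) = 4.8990 > 0 → local minimum

Critical points: x = asin(1/5) ≈ 0.2014 (local maximum); x = pi - asin(1/5) ≈ 2.9402 (local minimum)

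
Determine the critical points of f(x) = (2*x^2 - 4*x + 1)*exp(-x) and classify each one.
f'(x) = (-2*x^2 + 8*x - 5)*exp(-x)

Solve f'(x) = 0:
  f'(x) = (-2*x^2 + 8*x - 5)·exp(-x) and exp(-x) > 0 for every x, so f'(x) = 0 ⇔ -2*x^2 + 8*x - 5 = 0.
  2*x^2 - 8*x + 5 = 0 has no rational roots; quadratic formula: x = (8 ± √24)/4.
  ⇒ x = 2 - sqrt(6)/2 ≈ 0.7753, sqrt(6)/2 + 2 ≈ 3.2247

f''(x) = (2*x^2 - 12*x + 13)*exp(-x)
Second-derivative test at each critical point:
  f''(0.7753) = 2.2564 > 0 → local minimum
  f''(3.2247) = -0.1948 < 0 → local maximum

Critical points: x = 2 - sqrt(6)/2 ≈ 0.7753 (local minimum); x = sqrt(6)/2 + 2 ≈ 3.2247 (local maximum)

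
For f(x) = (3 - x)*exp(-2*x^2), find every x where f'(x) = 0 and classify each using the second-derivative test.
f'(x) = (4*x*(x - 3) - 1)*exp(-2*x^2)

Solve f'(x) = 0:
  f'(x) = (4*x^2 - 12*x - 1)·exp(-2*x^2) and exp(-2*x^2) > 0 for every x, so f'(x) = 0 ⇔ 4*x^2 - 12*x - 1 = 0.
  4*x^2 - 12*x - 1 = 0 has no rational roots; quadratic formula: x = (12 ± √160)/8.
  ⇒ x = 3/2 - sqrt(10)/2 ≈ -0.0811, 3/2 + sqrt(10)/2 ≈ 3.0811

f''(x) = 4*(4*x^2*(3 - x) + 3*x - 3)*exp(-2*x^2)
Second-derivative test at each critical point:
  f''(-0.0811) = -12.4837 < 0 → local maximum
  f''(3.0811) = 7.181e-08 > 0 → local minimum

Critical points: x = 3/2 - sqrt(10)/2 ≈ -0.0811 (local maximum); x = 3/2 + sqrt(10)/2 ≈ 3.0811 (local minimum)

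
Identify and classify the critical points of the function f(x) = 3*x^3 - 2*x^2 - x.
f'(x) = 9*x^2 - 4*x - 1

Solve f'(x) = 0:
  9*x^2 - 4*x - 1 = 0 has no rational roots; quadratic formula: x = (4 ± √52)/18.
  ⇒ x = 2/9 - sqrt(13)/9 ≈ -0.1784, 2/9 + sqrt(13)/9 ≈ 0.6228

f''(x) = 18*x - 4
Second-derivative test at each critical point:
  f''(-0.1784) = -7.2111 < 0 → local maximum
  f''(0.6228) = 7.2111 > 0 → local minimum

Critical points: x = 2/9 - sqrt(13)/9 ≈ -0.1784 (local maximum); x = 2/9 + sqrt(13)/9 ≈ 0.6228 (local minimum)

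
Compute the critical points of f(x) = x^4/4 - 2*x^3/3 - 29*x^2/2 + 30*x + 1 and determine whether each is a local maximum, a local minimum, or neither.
f'(x) = x^3 - 2*x^2 - 29*x + 30

Solve f'(x) = 0:
  Factor: x^3 - 2*x^2 - 29*x + 30 = (x - 6)*(x - 1)*(x + 5) = 0.
  ⇒ x = -5, 1, 6

f''(x) = 3*x^2 - 4*x - 29
Second-derivative test at each critical point:
  f''(-5) = 66 > 0 → local minimum
  f''(1) = -30 < 0 → local maximum
  f''(6) = 55 > 0 → local minimum

Critical points: x = -5 (local minimum); x = 1 (local maximum); x = 6 (local minimum)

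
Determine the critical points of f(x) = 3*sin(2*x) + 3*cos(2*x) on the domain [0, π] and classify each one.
f'(x) = 6*sqrt(2)*cos(2*x + pi/4)

Solve f'(x) = 0 on [0, π]:
  f'(x) = 0 ⇔ 3*cos(2*x) = 3*sin(2*x) ⇔ tan(2*x) = 1, i.e. 2*x = arctan(1) + nπ; keep the solutions lying in [0, π].
  ⇒ x = pi/8 ≈ 0.3927, 5*pi/8 ≈ 1.9635

f''(x) = -12*sqrt(2)*sin(2*x + pi/4)
Second-derivative test at each critical point:
  f''(0.3927) = -16.9706 < 0 → local maximum
  f''(1.9635) = 16.9706 > 0 → local minimum

Critical points: x = pi/8 ≈ 0.3927 (local maximum); x = 5*pi/8 ≈ 1.9635 (local minimum)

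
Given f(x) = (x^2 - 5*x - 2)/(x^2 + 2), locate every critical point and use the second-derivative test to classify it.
f'(x) = (5*x^2 + 8*x - 10)/(x^4 + 4*x^2 + 4)

Solve f'(x) = 0:
  f'(x) = (5*x^2 + 8*x - 10)/(x^2 + 2)^2; the denominator is positive wherever f is defined, so f'(x) = 0 ⇔ 5*x^2 + 8*x - 10 = 0.
  5*x^2 + 8*x - 10 = 0 has no rational roots; quadratic formula: x = (-8 ± √264)/10.
  ⇒ x = -sqrt(66)/5 - 4/5 ≈ -2.4248, -4/5 + sqrt(66)/5 ≈ 0.8248

f''(x) = 2*(-5*x^3 - 12*x^2 + 30*x + 8)/(x^6 + 6*x^4 + 12*x^2 + 8)
Second-derivative test at each critical point:
  f''(-2.4248) = -0.2617 < 0 → local maximum
  f''(0.8248) = 2.2617 > 0 → local minimum

Critical points: x = -sqrt(66)/5 - 4/5 ≈ -2.4248 (local maximum); x = -4/5 + sqrt(66)/5 ≈ 0.8248 (local minimum)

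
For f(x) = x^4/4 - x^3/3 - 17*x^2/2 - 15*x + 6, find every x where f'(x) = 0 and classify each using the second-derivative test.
f'(x) = x^3 - x^2 - 17*x - 15

Solve f'(x) = 0:
  Factor: x^3 - x^2 - 17*x - 15 = (x - 5)*(x + 1)*(x + 3) = 0.
  ⇒ x = -3, -1, 5

f''(x) = 3*x^2 - 2*x - 17
Second-derivative test at each critical point:
  f''(-3) = 16 > 0 → local minimum
  f''(-1) = -12 < 0 → local maximum
  f''(5) = 48 > 0 → local minimum

Critical points: x = -3 (local minimum); x = -1 (local maximum); x = 5 (local minimum)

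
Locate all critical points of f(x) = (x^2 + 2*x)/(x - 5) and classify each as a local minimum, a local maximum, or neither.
f'(x) = (x^2 - 10*x - 10)/(x^2 - 10*x + 25)

Solve f'(x) = 0:
  f'(x) = (x^2 - 10*x - 10)/(x - 5)^2; the denominator is positive wherever f is defined, so f'(x) = 0 ⇔ x^2 - 10*x - 10 = 0.
  x^2 - 10*x - 10 = 0 has no rational roots; quadratic formula: x = (10 ± √140)/2.
  ⇒ x = 5 - sqrt(35) ≈ -0.9161, 5 + sqrt(35) ≈ 10.9161

f''(x) = 70/(x^3 - 15*x^2 + 75*x - 125)
Second-derivative test at each critical point:
  f''(-0.9161) = -0.3381 < 0 → local maximum
  f''(10.9161) = 0.3381 > 0 → local minimum

Critical points: x = 5 - sqrt(35) ≈ -0.9161 (local maximum); x = 5 + sqrt(35) ≈ 10.9161 (local minimum)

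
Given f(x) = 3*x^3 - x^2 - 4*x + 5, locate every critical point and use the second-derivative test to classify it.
f'(x) = 9*x^2 - 2*x - 4

Solve f'(x) = 0:
  9*x^2 - 2*x - 4 = 0 has no rational roots; quadratic formula: x = (2 ± √148)/18.
  ⇒ x = 1/9 - sqrt(37)/9 ≈ -0.5648, 1/9 + sqrt(37)/9 ≈ 0.7870

f''(x) = 18*x - 2
Second-derivative test at each critical point:
  f''(-0.5648) = -12.1655 < 0 → local maximum
  f''(0.7870) = 12.1655 > 0 → local minimum

Critical points: x = 1/9 - sqrt(37)/9 ≈ -0.5648 (local maximum); x = 1/9 + sqrt(37)/9 ≈ 0.7870 (local minimum)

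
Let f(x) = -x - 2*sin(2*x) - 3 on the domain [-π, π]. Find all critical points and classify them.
f'(x) = 8*sin(x)^2 - 5

Solve f'(x) = 0 on [-π, π]:
  f'(x) = 0 ⇔ cos(2*x) = -1/4, i.e. 2*x = ±arccos(-1/4) + 2nπ; keep the solutions lying in [-π, π].
  ⇒ x = -pi + acos(-1/4)/2 ≈ -2.2299, -acos(-1/4)/2 ≈ -0.9117, acos(-1/4)/2 ≈ 0.9117, pi - acos(-1/4)/2 ≈ 2.2299

f''(x) = 8*sin(2*x)
Second-derivative test at each critical point:
  f''(-2.2299) = 7.7460 > 0 → local minimum
  f''(-0.9117) = -7.7460 < 0 → local maximum
  f''(0.9117) = 7.7460 > 0 → local minimum
  f''(2.2299) = -7.7460 < 0 → local maximum

Critical points: x = -pi + acos(-1/4)/2 ≈ -2.2299 (local minimum); x = -acos(-1/4)/2 ≈ -0.9117 (local maximum); x = acos(-1/4)/2 ≈ 0.9117 (local minimum); x = pi - acos(-1/4)/2 ≈ 2.2299 (local maximum)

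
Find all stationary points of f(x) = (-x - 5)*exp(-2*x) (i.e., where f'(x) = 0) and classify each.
f'(x) = (2*x + 9)*exp(-2*x)

Solve f'(x) = 0:
  f'(x) = (2*x + 9)·exp(-2*x) and exp(-2*x) > 0 for every x, so f'(x) = 0 ⇔ 2*x + 9 = 0.
  2*x + 9 = 0.
  ⇒ x = -9/2

f''(x) = 4*(-x - 4)*exp(-2*x)
Second-derivative test at each critical point:
  f''(-9/2) = 16206.1679 > 0 → local minimum

Critical points: x = -9/2 (local minimum)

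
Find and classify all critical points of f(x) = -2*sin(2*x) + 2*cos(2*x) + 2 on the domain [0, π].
f'(x) = -4*sqrt(2)*sin(2*x + pi/4)

Solve f'(x) = 0 on [0, π]:
  f'(x) = 0 ⇔ -2*cos(2*x) = 2*sin(2*x) ⇔ tan(2*x) = -1, i.e. 2*x = arctan(-1) + nπ; keep the solutions lying in [0, π].
  ⇒ x = 3*pi/8 ≈ 1.1781, 7*pi/8 ≈ 2.7489

f''(x) = -8*sqrt(2)*cos(2*x + pi/4)
Second-derivative test at each critical point:
  f''(1.1781) = 11.3137 > 0 → local minimum
  f''(2.7489) = -11.3137 < 0 → local maximum

Critical points: x = 3*pi/8 ≈ 1.1781 (local minimum); x = 7*pi/8 ≈ 2.7489 (local maximum)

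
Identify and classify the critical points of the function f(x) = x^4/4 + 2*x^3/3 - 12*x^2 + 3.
f'(x) = x*(x^2 + 2*x - 24)

Solve f'(x) = 0:
  Factor: x^3 + 2*x^2 - 24*x = x*(x - 4)*(x + 6) = 0.
  ⇒ x = -6, 0, 4

f''(x) = 3*x^2 + 4*x - 24
Second-derivative test at each critical point:
  f''(-6) = 60 > 0 → local minimum
  f''(0) = -24 < 0 → local maximum
  f''(4) = 40 > 0 → local minimum

Critical points: x = -6 (local minimum); x = 0 (local maximum); x = 4 (local minimum)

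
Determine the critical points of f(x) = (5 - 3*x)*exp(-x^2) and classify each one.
f'(x) = (2*x*(3*x - 5) - 3)*exp(-x^2)

Solve f'(x) = 0:
  f'(x) = (6*x^2 - 10*x - 3)·exp(-x^2) and exp(-x^2) > 0 for every x, so f'(x) = 0 ⇔ 6*x^2 - 10*x - 3 = 0.
  6*x^2 - 10*x - 3 = 0 has no rational roots; quadratic formula: x = (10 ± √172)/12.
  ⇒ x = 5/6 - sqrt(43)/6 ≈ -0.2596, 5/6 + sqrt(43)/6 ≈ 1.9262

f''(x) = 2*(2*x^2*(5 - 3*x) + 9*x - 5)*exp(-x^2)
Second-derivative test at each critical point:
  f''(-0.2596) = -12.2603 < 0 → local maximum
  f''(1.9262) = 0.3209 > 0 → local minimum

Critical points: x = 5/6 - sqrt(43)/6 ≈ -0.2596 (local maximum); x = 5/6 + sqrt(43)/6 ≈ 1.9262 (local minimum)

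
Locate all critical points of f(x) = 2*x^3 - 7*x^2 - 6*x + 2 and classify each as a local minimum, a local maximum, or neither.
f'(x) = 6*x^2 - 14*x - 6

Solve f'(x) = 0:
  Factor: 6*x^2 - 14*x - 6 = 2*(3*x^2 - 7*x - 3); 3*x^2 - 7*x - 3 = 0 has no rational roots; quadratic formula: x = (7 ± √85)/6.
  ⇒ x = 7/6 - sqrt(85)/6 ≈ -0.3699, 7/6 + sqrt(85)/6 ≈ 2.7033

f''(x) = 12*x - 14
Second-derivative test at each critical point:
  f''(-0.3699) = -18.4391 < 0 → local maximum
  f''(2.7033) = 18.4391 > 0 → local minimum

Critical points: x = 7/6 - sqrt(85)/6 ≈ -0.3699 (local maximum); x = 7/6 + sqrt(85)/6 ≈ 2.7033 (local minimum)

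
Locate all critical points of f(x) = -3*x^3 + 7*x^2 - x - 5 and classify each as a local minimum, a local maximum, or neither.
f'(x) = -9*x^2 + 14*x - 1

Solve f'(x) = 0:
  9*x^2 - 14*x + 1 = 0 has no rational roots; quadratic formula: x = (14 ± √160)/18.
  ⇒ x = 7/9 - 2*sqrt(10)/9 ≈ 0.0750, 2*sqrt(10)/9 + 7/9 ≈ 1.4805

f''(x) = 14 - 18*x
Second-derivative test at each critical point:
  f''(0.0750) = 12.6491 > 0 → local minimum
  f''(1.4805) = -12.6491 < 0 → local maximum

Critical points: x = 7/9 - 2*sqrt(10)/9 ≈ 0.0750 (local minimum); x = 2*sqrt(10)/9 + 7/9 ≈ 1.4805 (local maximum)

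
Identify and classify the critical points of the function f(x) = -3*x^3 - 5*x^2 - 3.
f'(x) = x*(-9*x - 10)

Solve f'(x) = 0:
  Factor: -9*x^2 - 10*x = -x*(9*x + 10) = 0.
  ⇒ x = -10/9, 0

f''(x) = -18*x - 10
Second-derivative test at each critical point:
  f''(-10/9) = 10 > 0 → local minimum
  f''(0) = -10 < 0 → local maximum

Critical points: x = -10/9 (local minimum); x = 0 (local maximum)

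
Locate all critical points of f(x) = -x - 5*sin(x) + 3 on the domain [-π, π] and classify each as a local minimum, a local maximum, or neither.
f'(x) = -5*cos(x) - 1

Solve f'(x) = 0 on [-π, π]:
  f'(x) = 0 ⇔ cos(x) = -1/5, i.e. x = ±arccos(-1/5) + 2nπ; keep the solutions lying in [-π, π].
  ⇒ x = -acos(-1/5) ≈ -1.7722, acos(-1/5) ≈ 1.7722

f''(x) = 5*sin(x)
Second-derivative test at each critical point:
  f''(-1.7722) = -4.8990 < 0 → local maximum
  f''(1.7722) = 4.8990 > 0 → local minimum

Critical points: x = -acos(-1/5) ≈ -1.7722 (local maximum); x = acos(-1/5) ≈ 1.7722 (local minimum)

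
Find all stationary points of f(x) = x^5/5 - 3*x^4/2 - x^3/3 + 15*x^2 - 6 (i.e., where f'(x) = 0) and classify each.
f'(x) = x*(x^3 - 6*x^2 - x + 30)

Solve f'(x) = 0:
  Factor: x^4 - 6*x^3 - x^2 + 30*x = x*(x - 5)*(x - 3)*(x + 2) = 0.
  ⇒ x = -2, 0, 3, 5

f''(x) = 4*x^3 - 18*x^2 - 2*x + 30
Second-derivative test at each critical point:
  f''(-2) = -70 < 0 → local maximum
  f''(0) = 30 > 0 → local minimum
  f''(3) = -30 < 0 → local maximum
  f''(5) = 70 > 0 → local minimum

Critical points: x = -2 (local maximum); x = 0 (local minimum); x = 3 (local maximum); x = 5 (local minimum)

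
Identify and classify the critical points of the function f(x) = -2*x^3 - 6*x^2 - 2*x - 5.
f'(x) = -6*x^2 - 12*x - 2

Solve f'(x) = 0:
  Factor: -6*x^2 - 12*x - 2 = -2*(3*x^2 + 6*x + 1); 3*x^2 + 6*x + 1 = 0 has no rational roots; quadratic formula: x = (-6 ± √24)/6.
  ⇒ x = -1 - sqrt(6)/3 ≈ -1.8165, -1 + sqrt(6)/3 ≈ -0.1835

f''(x) = -12*x - 12
Second-derivative test at each critical point:
  f''(-1.8165) = 9.7980 > 0 → local minimum
  f''(-0.1835) = -9.7980 < 0 → local maximum

Critical points: x = -1 - sqrt(6)/3 ≈ -1.8165 (local minimum); x = -1 + sqrt(6)/3 ≈ -0.1835 (local maximum)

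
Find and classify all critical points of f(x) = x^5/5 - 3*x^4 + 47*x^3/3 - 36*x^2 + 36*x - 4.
f'(x) = x^4 - 12*x^3 + 47*x^2 - 72*x + 36

Solve f'(x) = 0:
  Factor: x^4 - 12*x^3 + 47*x^2 - 72*x + 36 = (x - 6)*(x - 3)*(x - 2)*(x - 1) = 0.
  ⇒ x = 1, 2, 3, 6

f''(x) = 4*x^3 - 36*x^2 + 94*x - 72
Second-derivative test at each critical point:
  f''(1) = -10 < 0 → local maximum
  f''(2) = 4 > 0 → local minimum
  f''(3) = -6 < 0 → local maximum
  f''(6) = 60 > 0 → local minimum

Critical points: x = 1 (local maximum); x = 2 (local minimum); x = 3 (local maximum); x = 6 (local minimum)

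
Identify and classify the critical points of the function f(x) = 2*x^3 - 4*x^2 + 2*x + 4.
f'(x) = 6*x^2 - 8*x + 2

Solve f'(x) = 0:
  Factor: 6*x^2 - 8*x + 2 = 2*(x - 1)*(3*x - 1) = 0.
  ⇒ x = 1/3, 1

f''(x) = 12*x - 8
Second-derivative test at each critical point:
  f''(1/3) = -4 < 0 → local maximum
  f''(1) = 4 > 0 → local minimum

Critical points: x = 1/3 (local maximum); x = 1 (local minimum)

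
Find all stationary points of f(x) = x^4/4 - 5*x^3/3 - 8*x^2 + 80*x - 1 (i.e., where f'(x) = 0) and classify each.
f'(x) = x^3 - 5*x^2 - 16*x + 80

Solve f'(x) = 0:
  Factor: x^3 - 5*x^2 - 16*x + 80 = (x - 5)*(x - 4)*(x + 4) = 0.
  ⇒ x = -4, 4, 5

f''(x) = 3*x^2 - 10*x - 16
Second-derivative test at each critical point:
  f''(-4) = 72 > 0 → local minimum
  f''(4) = -8 < 0 → local maximum
  f''(5) = 9 > 0 → local minimum

Critical points: x = -4 (local minimum); x = 4 (local maximum); x = 5 (local minimum)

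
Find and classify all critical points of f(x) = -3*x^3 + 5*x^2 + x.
f'(x) = -9*x^2 + 10*x + 1

Solve f'(x) = 0:
  9*x^2 - 10*x - 1 = 0 has no rational roots; quadratic formula: x = (10 ± √136)/18.
  ⇒ x = 5/9 - sqrt(34)/9 ≈ -0.0923, 5/9 + sqrt(34)/9 ≈ 1.2034

f''(x) = 10 - 18*x
Second-derivative test at each critical point:
  f''(-0.0923) = 11.6619 > 0 → local minimum
  f''(1.2034) = -11.6619 < 0 → local maximum

Critical points: x = 5/9 - sqrt(34)/9 ≈ -0.0923 (local minimum); x = 5/9 + sqrt(34)/9 ≈ 1.2034 (local maximum)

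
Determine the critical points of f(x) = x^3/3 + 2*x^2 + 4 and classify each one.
f'(x) = x*(x + 4)

Solve f'(x) = 0:
  Factor: x^2 + 4*x = x*(x + 4) = 0.
  ⇒ x = -4, 0

f''(x) = 2*x + 4
Second-derivative test at each critical point:
  f''(-4) = -4 < 0 → local maximum
  f''(0) = 4 > 0 → local minimum

Critical points: x = -4 (local maximum); x = 0 (local minimum)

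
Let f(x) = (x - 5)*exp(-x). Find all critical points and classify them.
f'(x) = (6 - x)*exp(-x)

Solve f'(x) = 0:
  f'(x) = (6 - x)·exp(-x) and exp(-x) > 0 for every x, so f'(x) = 0 ⇔ 6 - x = 0.
  6 - x = 0.
  ⇒ x = 6

f''(x) = (x - 7)*exp(-x)
Second-derivative test at each critical point:
  f''(6) = -0.0025 < 0 → local maximum

Critical points: x = 6 (local maximum)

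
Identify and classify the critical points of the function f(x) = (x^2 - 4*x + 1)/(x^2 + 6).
f'(x) = 2*(2*x^2 + 5*x - 12)/(x^4 + 12*x^2 + 36)

Solve f'(x) = 0:
  f'(x) = 2*(x + 4)*(2*x - 3)/(x^2 + 6)^2; the denominator is positive wherever f is defined, so f'(x) = 0 ⇔ 4*x^2 + 10*x - 24 = 0.
  Factor: 4*x^2 + 10*x - 24 = 2*(x + 4)*(2*x - 3) = 0.
  ⇒ x = -4, 3/2

f''(x) = 2*(-4*x^3 - 15*x^2 + 72*x + 30)/(x^6 + 18*x^4 + 108*x^2 + 216)
Second-derivative test at each critical point:
  f''(-4) = -1/22 < 0 → local maximum
  f''(3/2) = 32/99 > 0 → local minimum

Critical points: x = -4 (local maximum); x = 3/2 (local minimum)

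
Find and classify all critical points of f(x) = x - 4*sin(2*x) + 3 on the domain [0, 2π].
f'(x) = 1 - 8*cos(2*x)

Solve f'(x) = 0 on [0, 2π]:
  f'(x) = 0 ⇔ cos(2*x) = 1/8, i.e. 2*x = ±arccos(1/8) + 2nπ; keep the solutions lying in [0, 2π].
  ⇒ x = acos(1/8)/2 ≈ 0.7227, pi - acos(1/8)/2 ≈ 2.4189, acos(1/8)/2 + pi ≈ 3.8643, -acos(1/8)/2 + 2*pi ≈ 5.5605

f''(x) = 16*sin(2*x)
Second-derivative test at each critical point:
  f''(0.7227) = 15.8745 > 0 → local minimum
  f''(2.4189) = -15.8745 < 0 → local maximum
  f''(3.8643) = 15.8745 > 0 → local minimum
  f''(5.5605) = -15.8745 < 0 → local maximum

Critical points: x = acos(1/8)/2 ≈ 0.7227 (local minimum); x = pi - acos(1/8)/2 ≈ 2.4189 (local maximum); x = acos(1/8)/2 + pi ≈ 3.8643 (local minimum); x = -acos(1/8)/2 + 2*pi ≈ 5.5605 (local maximum)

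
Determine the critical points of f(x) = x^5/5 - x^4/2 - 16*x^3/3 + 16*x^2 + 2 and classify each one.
f'(x) = x*(x^3 - 2*x^2 - 16*x + 32)

Solve f'(x) = 0:
  Factor: x^4 - 2*x^3 - 16*x^2 + 32*x = x*(x - 4)*(x - 2)*(x + 4) = 0.
  ⇒ x = -4, 0, 2, 4

f''(x) = 4*x^3 - 6*x^2 - 32*x + 32
Second-derivative test at each critical point:
  f''(-4) = -192 < 0 → local maximum
  f''(0) = 32 > 0 → local minimum
  f''(2) = -24 < 0 → local maximum
  f''(4) = 64 > 0 → local minimum

Critical points: x = -4 (local maximum); x = 0 (local minimum); x = 2 (local maximum); x = 4 (local minimum)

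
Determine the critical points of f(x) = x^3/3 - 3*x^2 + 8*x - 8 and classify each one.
f'(x) = x^2 - 6*x + 8

Solve f'(x) = 0:
  Factor: x^2 - 6*x + 8 = (x - 4)*(x - 2) = 0.
  ⇒ x = 2, 4

f''(x) = 2*x - 6
Second-derivative test at each critical point:
  f''(2) = -2 < 0 → local maximum
  f''(4) = 2 > 0 → local minimum

Critical points: x = 2 (local maximum); x = 4 (local minimum)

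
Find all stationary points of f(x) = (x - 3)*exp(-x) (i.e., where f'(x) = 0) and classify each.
f'(x) = (4 - x)*exp(-x)

Solve f'(x) = 0:
  f'(x) = (4 - x)·exp(-x) and exp(-x) > 0 for every x, so f'(x) = 0 ⇔ 4 - x = 0.
  4 - x = 0.
  ⇒ x = 4

f''(x) = (x - 5)*exp(-x)
Second-derivative test at each critical point:
  f''(4) = -0.0183 < 0 → local maximum

Critical points: x = 4 (local maximum)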